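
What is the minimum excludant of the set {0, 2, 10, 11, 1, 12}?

The values 0, 1, 2 are all present; 3 is the first non-negative integer missing from the set.

3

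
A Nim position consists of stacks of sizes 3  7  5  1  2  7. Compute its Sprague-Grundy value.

Nim-sum: 3 ^ 7 ^ 5 ^ 1 ^ 2 ^ 7 = 5.

5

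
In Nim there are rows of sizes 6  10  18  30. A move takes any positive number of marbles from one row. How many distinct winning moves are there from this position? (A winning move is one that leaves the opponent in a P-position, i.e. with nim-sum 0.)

In binary:
  00110  (6)
  01010  (10)
  10010  (18)
  11110  (30)
  -----
  00000  (0)
The nim-sum is already 0, so every move leaves a nonzero nim-sum — there are no winning moves.

0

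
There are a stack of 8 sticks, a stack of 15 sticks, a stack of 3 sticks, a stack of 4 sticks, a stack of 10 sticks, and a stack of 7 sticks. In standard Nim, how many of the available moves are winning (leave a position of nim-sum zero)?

Write each in binary and XOR column by column:
  1000  (8)
  1111  (15)
  0011  (3)
  0100  (4)
  1010  (10)
  0111  (7)
  ----
  1101  (13)
The overall nim-sum is X = 13. A stack of size p has a winning move iff p XOR X < p (reduce it to p XOR X).
  8: 8 XOR 13 = 5 < 8 — winning move (to 5).
  15: 15 XOR 13 = 2 < 15 — winning move (to 2).
  3: 3 XOR 13 = 14 ≥ 3 — no move.
  4: 4 XOR 13 = 9 ≥ 4 — no move.
  10: 10 XOR 13 = 7 < 10 — winning move (to 7).
  7: 7 XOR 13 = 10 ≥ 7 — no move.
That gives 3 winning moves.

3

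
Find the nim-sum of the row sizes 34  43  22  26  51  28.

42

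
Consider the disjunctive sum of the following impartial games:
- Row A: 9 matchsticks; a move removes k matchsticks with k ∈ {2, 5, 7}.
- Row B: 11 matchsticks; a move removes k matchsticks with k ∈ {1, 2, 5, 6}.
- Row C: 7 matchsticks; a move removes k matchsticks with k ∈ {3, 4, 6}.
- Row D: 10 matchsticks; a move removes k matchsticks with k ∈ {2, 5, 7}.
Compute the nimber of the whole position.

For row A, compute g(0), g(1), … with moves {2, 5, 7}:
k:     0  1  2  3  4  5  6  7  8  9
g(k):  0  0  1  1  0  2  1  3  2  2
So g(9) = 2.
Grundy values for row B (subtraction set {1, 2, 5, 6}):
k:     0  1  2  3  4  5  6  7  8  9 10 11
g(k):  0  1  2  0  1  2  3  0  1  2  0  1
So g(11) = 1.
Grundy values for row C (subtraction set {3, 4, 6}):
g(0) = mex{} = 0
g(1) = mex{} = 0
g(2) = mex{} = 0
g(3) = mex{0} = 1
g(4) = mex{0} = 1
g(5) = mex{0} = 1
g(6) = mex{0,1} = 2
g(7) = mex{0,1} = 2
So g(7) = 2.
For row D, compute g(0), g(1), … with moves {2, 5, 7}:
k:     0  1  2  3  4  5  6  7  8  9 10
g(k):  0  0  1  1  0  2  1  3  2  2  0
So g(10) = 0.
The value of a disjunctive sum is the nim-sum of the parts.
Combined value = 2 ⊕ 1 ⊕ 2 ⊕ 0 = 1.

1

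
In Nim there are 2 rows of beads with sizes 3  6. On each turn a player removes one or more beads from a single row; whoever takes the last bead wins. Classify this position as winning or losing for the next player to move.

Compute the nim-sum pairwise:
3 ⊕ 6 = 5
The nim-sum is 5 ≠ 0, so this is an N-position: the player to move can win.

Winning position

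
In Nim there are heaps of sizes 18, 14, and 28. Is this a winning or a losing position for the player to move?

Losing position

Bitwise XOR of the heap sizes:
  10010  (18)
  01110  (14)
  11100  (28)
  -----
  00000  (0)
The nim-sum is 0, so this is a P-position: the player to move is in a losing position under optimal play.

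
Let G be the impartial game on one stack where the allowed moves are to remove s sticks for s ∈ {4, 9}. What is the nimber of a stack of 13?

Build the Grundy sequence with g(k) = mex{g(k−s) : s ∈ {4, 9}, s ≤ k}:
k:     0  1  2  3  4  5  6  7  8  9 10 11 12 13
g(k):  0  0  0  0  1  1  1  1  0  2  2  2  1  0
So g(13) = 0.

0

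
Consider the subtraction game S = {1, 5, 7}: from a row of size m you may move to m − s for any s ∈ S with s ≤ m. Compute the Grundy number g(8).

Compute g(0), g(1), … for moves {1, 5, 7}:
g(0) = mex{} = 0
g(1) = mex{0} = 1
g(2) = mex{1} = 0
g(3) = mex{0} = 1
g(4) = mex{1} = 0
g(5) = mex{0} = 1
g(6) = mex{1} = 0
g(7) = mex{0} = 1
g(8) = mex{1} = 0
So g(8) = 0.

0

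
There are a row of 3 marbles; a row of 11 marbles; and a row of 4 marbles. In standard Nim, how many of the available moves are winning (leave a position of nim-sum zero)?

1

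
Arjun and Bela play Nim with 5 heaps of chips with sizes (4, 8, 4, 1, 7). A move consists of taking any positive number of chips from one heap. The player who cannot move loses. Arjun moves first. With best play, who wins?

Arjun wins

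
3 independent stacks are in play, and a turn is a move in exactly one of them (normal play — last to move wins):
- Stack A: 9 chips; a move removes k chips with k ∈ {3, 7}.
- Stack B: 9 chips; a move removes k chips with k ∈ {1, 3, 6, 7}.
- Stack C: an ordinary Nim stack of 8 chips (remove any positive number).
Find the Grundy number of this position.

Grundy values for stack A (subtraction set {3, 7}):
g(0) = mex{} = 0
g(1) = mex{} = 0
g(2) = mex{} = 0
g(3) = mex{0} = 1
g(4) = mex{0} = 1
g(5) = mex{0} = 1
g(6) = mex{1} = 0
g(7) = mex{0,1} = 2
g(8) = mex{0,1} = 2
g(9) = mex{0} = 1
So g(9) = 1.
Build the Grundy sequence for stack B with g(k) = mex{g(k−s) : s ∈ {1, 3, 6, 7}, s ≤ k}:
g(0) = mex{} = 0
g(1) = mex{0} = 1
g(2) = mex{1} = 0
g(3) = mex{0} = 1
g(4) = mex{1} = 0
g(5) = mex{0} = 1
g(6) = mex{0,1} = 2
g(7) = mex{0,1,2} = 3
g(8) = mex{0,1,3} = 2
g(9) = mex{0,1,2} = 3
So g(9) = 3.
Stack C is a plain Nim stack of size 8, so its Grundy value is 8.
The value of a disjunctive sum is the nim-sum of the parts.
Combined value = 1 ⊕ 3 ⊕ 8 = 10.

10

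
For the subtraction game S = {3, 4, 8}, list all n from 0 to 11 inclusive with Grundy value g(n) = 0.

0, 1, 2, 7

Grundy values for subtraction set {3, 4, 8}:
k:     0  1  2  3  4  5  6  7  8  9 10 11
g(k):  0  0  0  1  1  1  2  0  2  3  1  3
The P-positions (g = 0) in 0..11 are 0, 1, 2, 7.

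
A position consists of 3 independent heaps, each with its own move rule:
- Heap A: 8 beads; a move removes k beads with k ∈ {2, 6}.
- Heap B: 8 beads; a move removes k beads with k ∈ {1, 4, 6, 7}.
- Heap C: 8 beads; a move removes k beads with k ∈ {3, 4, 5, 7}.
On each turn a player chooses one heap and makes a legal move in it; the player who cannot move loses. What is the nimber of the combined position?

1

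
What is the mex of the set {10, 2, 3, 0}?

1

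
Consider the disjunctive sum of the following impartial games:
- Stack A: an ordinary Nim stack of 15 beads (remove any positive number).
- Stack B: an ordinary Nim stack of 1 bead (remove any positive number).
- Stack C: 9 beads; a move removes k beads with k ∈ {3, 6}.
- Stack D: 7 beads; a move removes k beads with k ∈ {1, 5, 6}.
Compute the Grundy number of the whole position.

13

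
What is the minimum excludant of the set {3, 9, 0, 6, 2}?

0 is in the set but 1 is not, so the mex is 1.

1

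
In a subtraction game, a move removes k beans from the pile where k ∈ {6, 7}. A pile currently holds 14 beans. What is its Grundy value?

0

Compute g(0), g(1), … for moves {6, 7}:
g(0) = mex{} = 0
g(1) = mex{} = 0
g(2) = mex{} = 0
g(3) = mex{} = 0
g(4) = mex{} = 0
g(5) = mex{} = 0
g(6) = mex{0} = 1
g(7) = mex{0} = 1
g(8) = mex{0} = 1
g(9) = mex{0} = 1
g(10) = mex{0} = 1
g(11) = mex{0} = 1
g(12) = mex{0,1} = 2
g(13) = mex{1} = 0
g(14) = mex{1} = 0
So g(14) = 0.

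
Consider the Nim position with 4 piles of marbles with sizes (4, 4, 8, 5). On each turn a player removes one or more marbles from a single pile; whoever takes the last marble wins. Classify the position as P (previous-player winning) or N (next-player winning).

Bitwise XOR of the heap sizes:
  0100  (4)
  0100  (4)
  1000  (8)
  0101  (5)
  ----
  1101  (13)
The nim-sum is 13 ≠ 0, so this is an N-position: the player to move can win.

N-position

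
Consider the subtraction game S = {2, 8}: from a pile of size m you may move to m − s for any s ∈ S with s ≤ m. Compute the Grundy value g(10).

0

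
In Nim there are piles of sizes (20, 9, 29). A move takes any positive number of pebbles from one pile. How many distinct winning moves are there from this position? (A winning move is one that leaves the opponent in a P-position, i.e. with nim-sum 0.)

0

Bitwise XOR of the heap sizes:
  10100  (20)
  01001  (9)
  11101  (29)
  -----
  00000  (0)
The nim-sum is already 0, so every move leaves a nonzero nim-sum — there are no winning moves.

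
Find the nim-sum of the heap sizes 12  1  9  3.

7

Nim-sum: 12 ⊕ 1 ⊕ 9 ⊕ 3 = 7.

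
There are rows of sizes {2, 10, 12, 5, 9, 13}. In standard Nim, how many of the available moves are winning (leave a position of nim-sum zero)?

3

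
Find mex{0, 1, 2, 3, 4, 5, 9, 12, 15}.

The values 0, 1, 2, 3, 4, 5 are all present; 6 is the first non-negative integer missing from the set.

6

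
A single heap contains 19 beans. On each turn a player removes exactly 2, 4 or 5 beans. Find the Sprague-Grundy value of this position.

2

Grundy values for subtraction set {2, 4, 5}:
k:     0  1  2  3  4  5  6  7  8  9 10 11 12 13 14 15 16 17 18 19
g(k):  0  0  1  1  2  2  3  0  0  1  1  2  2  3  0  0  1  1  2  2
So g(19) = 2.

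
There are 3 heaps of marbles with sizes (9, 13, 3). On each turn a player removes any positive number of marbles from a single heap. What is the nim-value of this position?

7

Bitwise XOR of the heap sizes:
  1001  (9)
  1101  (13)
  0011  (3)
  ----
  0111  (7)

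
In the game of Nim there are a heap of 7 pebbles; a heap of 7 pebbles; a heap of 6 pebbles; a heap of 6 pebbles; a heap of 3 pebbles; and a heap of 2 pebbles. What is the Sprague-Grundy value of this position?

1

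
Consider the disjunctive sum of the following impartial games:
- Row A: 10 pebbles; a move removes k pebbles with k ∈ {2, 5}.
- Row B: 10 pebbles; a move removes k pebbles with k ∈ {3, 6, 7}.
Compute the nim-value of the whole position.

For row A, compute g(0), g(1), … with moves {2, 5}:
k:     0  1  2  3  4  5  6  7  8  9 10
g(k):  0  0  1  1  0  2  1  0  0  1  1
So g(10) = 1.
Grundy values for row B (subtraction set {3, 6, 7}):
g(0) = mex{} = 0
g(1) = mex{} = 0
g(2) = mex{} = 0
g(3) = mex{0} = 1
g(4) = mex{0} = 1
g(5) = mex{0} = 1
g(6) = mex{0,1} = 2
g(7) = mex{0,1} = 2
g(8) = mex{0,1} = 2
g(9) = mex{0,1,2} = 3
g(10) = mex{1,2} = 0
So g(10) = 0.
The value of a disjunctive sum is the nim-sum of the parts.
Combined value = 1 ⊕ 0 = 1.

1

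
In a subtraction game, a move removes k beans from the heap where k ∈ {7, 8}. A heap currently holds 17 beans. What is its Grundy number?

Grundy values for subtraction set {7, 8}:
k:     0  1  2  3  4  5  6  7  8  9 10 11 12 13 14 15 16 17
g(k):  0  0  0  0  0  0  0  1  1  1  1  1  1  1  2  0  0  0
So g(17) = 0.

0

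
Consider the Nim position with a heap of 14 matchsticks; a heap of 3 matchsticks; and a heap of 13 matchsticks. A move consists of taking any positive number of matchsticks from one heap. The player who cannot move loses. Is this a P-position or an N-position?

P-position

Nim-sum: 14 ^ 3 ^ 13 = 0.
The nim-sum is 0, so this is a P-position: the player to move is in a losing position under optimal play.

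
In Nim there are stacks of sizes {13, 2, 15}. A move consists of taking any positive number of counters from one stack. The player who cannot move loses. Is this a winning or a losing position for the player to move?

Write each in binary and XOR column by column:
  1101  (13)
  0010  (2)
  1111  (15)
  ----
  0000  (0)
The nim-sum is 0, so this is a P-position: the player to move is in a losing position under optimal play.

Losing position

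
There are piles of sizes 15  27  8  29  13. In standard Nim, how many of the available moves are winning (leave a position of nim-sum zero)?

In binary:
  01111  (15)
  11011  (27)
  01000  (8)
  11101  (29)
  01101  (13)
  -----
  01100  (12)
The overall nim-sum is X = 12. A pile of size p has a winning move iff p XOR X < p (reduce it to p XOR X).
  15: 15 XOR 12 = 3 < 15 — winning move (to 3).
  27: 27 XOR 12 = 23 < 27 — winning move (to 23).
  8: 8 XOR 12 = 4 < 8 — winning move (to 4).
  29: 29 XOR 12 = 17 < 29 — winning move (to 17).
  13: 13 XOR 12 = 1 < 13 — winning move (to 1).
That gives 5 winning moves.

5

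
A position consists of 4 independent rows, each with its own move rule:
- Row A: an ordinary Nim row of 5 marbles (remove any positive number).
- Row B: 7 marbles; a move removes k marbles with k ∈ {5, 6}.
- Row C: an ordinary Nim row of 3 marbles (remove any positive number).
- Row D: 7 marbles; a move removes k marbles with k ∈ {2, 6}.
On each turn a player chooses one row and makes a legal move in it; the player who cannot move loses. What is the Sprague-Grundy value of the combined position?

Row A is a plain Nim row of size 5, so its Grundy value is 5.
Grundy values for row B (subtraction set {5, 6}):
k:     0  1  2  3  4  5  6  7
g(k):  0  0  0  0  0  1  1  1
So g(7) = 1.
Row C is a plain Nim row of size 3, so its Grundy value is 3.
Grundy values for row D (subtraction set {2, 6}):
k:     0  1  2  3  4  5  6  7
g(k):  0  0  1  1  0  0  1  1
So g(7) = 1.
The value of a disjunctive sum is the nim-sum of the parts.
Combined value = 5 XOR 1 XOR 3 XOR 1 = 6.

6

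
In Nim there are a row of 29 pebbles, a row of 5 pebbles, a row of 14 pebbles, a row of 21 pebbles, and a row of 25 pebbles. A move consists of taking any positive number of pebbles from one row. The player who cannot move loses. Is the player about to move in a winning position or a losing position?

Winning position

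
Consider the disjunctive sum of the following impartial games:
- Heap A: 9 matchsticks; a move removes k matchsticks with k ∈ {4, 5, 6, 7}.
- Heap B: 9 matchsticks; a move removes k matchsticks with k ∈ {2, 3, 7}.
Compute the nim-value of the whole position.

Build the Grundy sequence for heap A with g(k) = mex{g(k−s) : s ∈ {4, 5, 6, 7}, s ≤ k}:
g(0) = mex{} = 0
g(1) = mex{} = 0
g(2) = mex{} = 0
g(3) = mex{} = 0
g(4) = mex{0} = 1
g(5) = mex{0} = 1
g(6) = mex{0} = 1
g(7) = mex{0} = 1
g(8) = mex{0,1} = 2
g(9) = mex{0,1} = 2
So g(9) = 2.
Build the Grundy sequence for heap B with g(k) = mex{g(k−s) : s ∈ {2, 3, 7}, s ≤ k}:
k:     0  1  2  3  4  5  6  7  8  9
g(k):  0  0  1  1  2  0  0  1  1  2
So g(9) = 2.
By the Sprague-Grundy theorem, the Grundy value of a sum of independent games is the XOR of the component values.
Combined value = 2 ⊕ 2 = 0.

0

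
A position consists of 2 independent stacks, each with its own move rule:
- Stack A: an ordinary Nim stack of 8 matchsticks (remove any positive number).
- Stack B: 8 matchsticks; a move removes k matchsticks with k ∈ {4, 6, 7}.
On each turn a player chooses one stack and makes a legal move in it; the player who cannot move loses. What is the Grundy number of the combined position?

10

Stack A is a plain Nim stack of size 8, so its Grundy value is 8.
Grundy values for stack B (subtraction set {4, 6, 7}):
g(0) = mex{} = 0
g(1) = mex{} = 0
g(2) = mex{} = 0
g(3) = mex{} = 0
g(4) = mex{0} = 1
g(5) = mex{0} = 1
g(6) = mex{0} = 1
g(7) = mex{0} = 1
g(8) = mex{0,1} = 2
So g(8) = 2.
The value of a disjunctive sum is the nim-sum of the parts.
Combined value = 8 XOR 2 = 10.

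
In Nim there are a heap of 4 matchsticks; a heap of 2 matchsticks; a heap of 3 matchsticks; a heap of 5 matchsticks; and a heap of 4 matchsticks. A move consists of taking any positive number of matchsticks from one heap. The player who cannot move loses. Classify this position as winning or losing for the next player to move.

Compute the nim-sum pairwise:
4 ^ 2 = 6
6 ^ 3 = 5
5 ^ 5 = 0
0 ^ 4 = 4
The nim-sum is 4 ≠ 0, so this is an N-position: the player to move can win.

Winning position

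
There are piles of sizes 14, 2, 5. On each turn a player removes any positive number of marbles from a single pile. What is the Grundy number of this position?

Write each in binary and XOR column by column:
  1110  (14)
  0010  (2)
  0101  (5)
  ----
  1001  (9)

9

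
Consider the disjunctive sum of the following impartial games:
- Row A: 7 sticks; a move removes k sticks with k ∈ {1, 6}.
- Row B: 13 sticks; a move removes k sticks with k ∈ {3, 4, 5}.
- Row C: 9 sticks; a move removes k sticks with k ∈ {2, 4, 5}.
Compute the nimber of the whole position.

Build the Grundy sequence for row A with g(k) = mex{g(k−s) : s ∈ {1, 6}, s ≤ k}:
k:     0  1  2  3  4  5  6  7
g(k):  0  1  0  1  0  1  2  0
So g(7) = 0.
Grundy values for row B (subtraction set {3, 4, 5}):
g(0) = mex{} = 0
g(1) = mex{} = 0
g(2) = mex{} = 0
g(3) = mex{0} = 1
g(4) = mex{0} = 1
g(5) = mex{0} = 1
g(6) = mex{0,1} = 2
g(7) = mex{0,1} = 2
g(8) = mex{1} = 0
g(9) = mex{1,2} = 0
g(10) = mex{1,2} = 0
g(11) = mex{0,2} = 1
g(12) = mex{0,2} = 1
g(13) = mex{0} = 1
So g(13) = 1.
For row C, compute g(0), g(1), … with moves {2, 4, 5}:
g(0) = mex{} = 0
g(1) = mex{} = 0
g(2) = mex{0} = 1
g(3) = mex{0} = 1
g(4) = mex{0,1} = 2
g(5) = mex{0,1} = 2
g(6) = mex{0,1,2} = 3
g(7) = mex{1,2} = 0
g(8) = mex{1,2,3} = 0
g(9) = mex{0,2} = 1
So g(9) = 1.
The value of a disjunctive sum is the nim-sum of the parts.
Combined value = 0 ⊕ 1 ⊕ 1 = 0.

0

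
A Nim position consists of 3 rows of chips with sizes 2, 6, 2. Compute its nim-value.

6

In binary:
  010  (2)
  110  (6)
  010  (2)
  ---
  110  (6)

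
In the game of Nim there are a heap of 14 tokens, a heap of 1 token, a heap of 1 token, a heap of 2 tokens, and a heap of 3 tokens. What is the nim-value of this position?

Nim-sum: 14 ^ 1 ^ 1 ^ 2 ^ 3 = 15.

15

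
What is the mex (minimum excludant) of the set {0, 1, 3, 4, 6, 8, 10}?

2

The values 0, 1 are all present; 2 is the first non-negative integer missing from the set.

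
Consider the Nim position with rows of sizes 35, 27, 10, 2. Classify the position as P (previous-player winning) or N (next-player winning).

N-position

Write each in binary and XOR column by column:
  100011  (35)
  011011  (27)
  001010  (10)
  000010  (2)
  ------
  110000  (48)
The nim-sum is 48 ≠ 0, so this is an N-position: the player to move can win.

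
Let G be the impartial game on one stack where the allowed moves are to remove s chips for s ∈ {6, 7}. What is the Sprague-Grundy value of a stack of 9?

Compute g(0), g(1), … for moves {6, 7}:
k:     0  1  2  3  4  5  6  7  8  9
g(k):  0  0  0  0  0  0  1  1  1  1
So g(9) = 1.

1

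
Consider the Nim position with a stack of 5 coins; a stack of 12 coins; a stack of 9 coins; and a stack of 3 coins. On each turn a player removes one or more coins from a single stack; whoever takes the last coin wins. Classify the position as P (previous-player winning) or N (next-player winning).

Nim-sum: 5 ⊕ 12 ⊕ 9 ⊕ 3 = 3.
The nim-sum is 3 ≠ 0, so this is an N-position: the player to move can win.

N-position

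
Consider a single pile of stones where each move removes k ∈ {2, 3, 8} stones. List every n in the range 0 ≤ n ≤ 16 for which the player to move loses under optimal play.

Build the Grundy sequence with g(k) = mex{g(k−s) : s ∈ {2, 3, 8}, s ≤ k}:
k:     0  1  2  3  4  5  6  7  8  9 10 11 12 13 14 15 16
g(k):  0  0  1  1  2  0  0  1  1  2  0  0  1  1  2  0  0
The P-positions (g = 0) in 0..16 are 0, 1, 5, 6, 10, 11, 15, 16.

0, 1, 5, 6, 10, 11, 15, 16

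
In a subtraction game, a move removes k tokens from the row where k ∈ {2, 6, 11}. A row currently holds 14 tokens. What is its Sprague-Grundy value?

Compute g(0), g(1), … for moves {2, 6, 11}:
k:     0  1  2  3  4  5  6  7  8  9 10 11 12 13 14
g(k):  0  0  1  1  0  0  1  1  0  0  1  1  2  0  3
So g(14) = 3.

3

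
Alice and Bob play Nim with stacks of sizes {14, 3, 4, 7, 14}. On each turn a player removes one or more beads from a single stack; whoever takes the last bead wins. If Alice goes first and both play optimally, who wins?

Bob wins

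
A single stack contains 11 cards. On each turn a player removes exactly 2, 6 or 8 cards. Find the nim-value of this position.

3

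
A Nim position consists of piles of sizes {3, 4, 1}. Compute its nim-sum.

Compute the nim-sum pairwise:
3 XOR 4 = 7
7 XOR 1 = 6

6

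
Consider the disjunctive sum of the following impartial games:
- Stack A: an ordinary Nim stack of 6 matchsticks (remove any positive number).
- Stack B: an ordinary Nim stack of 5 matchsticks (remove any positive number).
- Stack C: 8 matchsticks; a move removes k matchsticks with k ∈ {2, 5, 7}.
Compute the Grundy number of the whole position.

Stack A is a plain Nim stack of size 6, so its Grundy value is 6.
Stack B is a plain Nim stack of size 5, so its Grundy value is 5.
For stack C, compute g(0), g(1), … with moves {2, 5, 7}:
g(0) = mex{} = 0
g(1) = mex{} = 0
g(2) = mex{0} = 1
g(3) = mex{0} = 1
g(4) = mex{1} = 0
g(5) = mex{0,1} = 2
g(6) = mex{0} = 1
g(7) = mex{0,1,2} = 3
g(8) = mex{0,1} = 2
So g(8) = 2.
By the Sprague-Grundy theorem, the Grundy value of a sum of independent games is the XOR of the component values.
Combined value = 6 ⊕ 5 ⊕ 2 = 1.

1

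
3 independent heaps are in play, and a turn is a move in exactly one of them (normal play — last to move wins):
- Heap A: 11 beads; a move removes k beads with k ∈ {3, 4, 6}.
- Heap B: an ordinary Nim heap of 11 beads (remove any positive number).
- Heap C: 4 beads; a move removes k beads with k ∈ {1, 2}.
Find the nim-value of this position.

Build the Grundy sequence for heap A with g(k) = mex{g(k−s) : s ∈ {3, 4, 6}, s ≤ k}:
k:     0  1  2  3  4  5  6  7  8  9 10 11
g(k):  0  0  0  1  1  1  2  2  2  0  0  0
So g(11) = 0.
Heap B is a plain Nim heap of size 11, so its Grundy value is 11.
Build the Grundy sequence for heap C with g(k) = mex{g(k−s) : s ∈ {1, 2}, s ≤ k}:
g(0) = mex{} = 0
g(1) = mex{0} = 1
g(2) = mex{0,1} = 2
g(3) = mex{1,2} = 0
g(4) = mex{0,2} = 1
So g(4) = 1.
The value of a disjunctive sum is the nim-sum of the parts.
Combined value = 0 XOR 11 XOR 1 = 10.

10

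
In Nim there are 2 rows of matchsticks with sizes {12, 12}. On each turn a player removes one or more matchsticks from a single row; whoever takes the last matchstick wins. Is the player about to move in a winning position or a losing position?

Compute the nim-sum pairwise:
12 ^ 12 = 0
The nim-sum is 0, so this is a P-position: the player to move is in a losing position under optimal play.

Losing position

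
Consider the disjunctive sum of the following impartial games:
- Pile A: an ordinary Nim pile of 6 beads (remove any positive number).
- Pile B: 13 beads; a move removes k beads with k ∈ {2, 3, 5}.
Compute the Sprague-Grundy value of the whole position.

5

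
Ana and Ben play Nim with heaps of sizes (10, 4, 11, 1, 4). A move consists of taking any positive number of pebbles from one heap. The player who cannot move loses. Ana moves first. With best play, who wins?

Compute the nim-sum pairwise:
10 XOR 4 = 14
14 XOR 11 = 5
5 XOR 1 = 4
4 XOR 4 = 0
The nim-sum is 0, so this is a P-position: the player to move is in a losing position under optimal play; Ana is about to move from it and so loses — Ben wins.

Ben wins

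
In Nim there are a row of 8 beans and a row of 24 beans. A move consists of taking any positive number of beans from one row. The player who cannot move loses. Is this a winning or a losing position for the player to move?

Winning position

Nim-sum: 8 XOR 24 = 16.
The nim-sum is 16 ≠ 0, so this is an N-position: the player to move can win.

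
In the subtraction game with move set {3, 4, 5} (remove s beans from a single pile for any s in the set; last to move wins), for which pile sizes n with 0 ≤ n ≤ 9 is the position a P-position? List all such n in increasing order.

0, 1, 2, 8, 9

Build the Grundy sequence with g(k) = mex{g(k−s) : s ∈ {3, 4, 5}, s ≤ k}:
k:     0  1  2  3  4  5  6  7  8  9
g(k):  0  0  0  1  1  1  2  2  0  0
The P-positions (g = 0) in 0..9 are 0, 1, 2, 8, 9.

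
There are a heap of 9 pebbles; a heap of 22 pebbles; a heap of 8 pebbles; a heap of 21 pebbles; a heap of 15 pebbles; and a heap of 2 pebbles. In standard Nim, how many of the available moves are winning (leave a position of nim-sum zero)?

Write each in binary and XOR column by column:
  01001  (9)
  10110  (22)
  01000  (8)
  10101  (21)
  01111  (15)
  00010  (2)
  -----
  01111  (15)
The overall nim-sum is X = 15. A heap of size p has a winning move iff p XOR X < p (reduce it to p XOR X).
  9: 9 XOR 15 = 6 < 9 — winning move (to 6).
  22: 22 XOR 15 = 25 ≥ 22 — no move.
  8: 8 XOR 15 = 7 < 8 — winning move (to 7).
  21: 21 XOR 15 = 26 ≥ 21 — no move.
  15: 15 XOR 15 = 0 < 15 — winning move (to 0).
  2: 2 XOR 15 = 13 ≥ 2 — no move.
That gives 3 winning moves.

3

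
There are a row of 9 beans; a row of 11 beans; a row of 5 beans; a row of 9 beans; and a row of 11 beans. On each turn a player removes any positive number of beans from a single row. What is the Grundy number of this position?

Nim-sum: 9 ⊕ 11 ⊕ 5 ⊕ 9 ⊕ 11 = 5.

5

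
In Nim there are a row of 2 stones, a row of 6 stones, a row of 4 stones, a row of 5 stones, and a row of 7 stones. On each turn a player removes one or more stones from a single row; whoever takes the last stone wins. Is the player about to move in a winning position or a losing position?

Winning position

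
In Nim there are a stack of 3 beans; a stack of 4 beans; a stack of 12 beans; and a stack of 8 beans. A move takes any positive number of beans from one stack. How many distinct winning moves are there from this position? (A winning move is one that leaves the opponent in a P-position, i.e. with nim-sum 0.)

1

Bitwise XOR of the heap sizes:
  0011  (3)
  0100  (4)
  1100  (12)
  1000  (8)
  ----
  0011  (3)
The overall nim-sum is X = 3. A stack of size p has a winning move iff p XOR X < p (reduce it to p XOR X).
  3: 3 XOR 3 = 0 < 3 — winning move (to 0).
  4: 4 XOR 3 = 7 ≥ 4 — no move.
  12: 12 XOR 3 = 15 ≥ 12 — no move.
  8: 8 XOR 3 = 11 ≥ 8 — no move.
That gives 1 winning move.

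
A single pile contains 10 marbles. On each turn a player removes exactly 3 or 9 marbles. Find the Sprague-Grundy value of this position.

1

Compute g(0), g(1), … for moves {3, 9}:
g(0) = mex{} = 0
g(1) = mex{} = 0
g(2) = mex{} = 0
g(3) = mex{0} = 1
g(4) = mex{0} = 1
g(5) = mex{0} = 1
g(6) = mex{1} = 0
g(7) = mex{1} = 0
g(8) = mex{1} = 0
g(9) = mex{0} = 1
g(10) = mex{0} = 1
So g(10) = 1.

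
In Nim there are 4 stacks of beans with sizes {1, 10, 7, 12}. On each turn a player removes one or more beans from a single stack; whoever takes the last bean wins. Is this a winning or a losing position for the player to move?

Losing position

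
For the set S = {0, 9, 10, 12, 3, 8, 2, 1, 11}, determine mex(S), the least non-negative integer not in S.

The values 0, 1, 2, 3 are all present; 4 is the first non-negative integer missing from the set.

4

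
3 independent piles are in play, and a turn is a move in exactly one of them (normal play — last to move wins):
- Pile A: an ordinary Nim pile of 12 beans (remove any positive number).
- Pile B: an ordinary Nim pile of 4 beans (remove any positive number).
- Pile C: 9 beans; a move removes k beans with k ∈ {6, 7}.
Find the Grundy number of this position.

9

Pile A is a plain Nim pile of size 12, so its Grundy value is 12.
Pile B is a plain Nim pile of size 4, so its Grundy value is 4.
For pile C, compute g(0), g(1), … with moves {6, 7}:
k:     0  1  2  3  4  5  6  7  8  9
g(k):  0  0  0  0  0  0  1  1  1  1
So g(9) = 1.
By the Sprague-Grundy theorem, the Grundy value of a sum of independent games is the XOR of the component values.
Combined value = 12 ⊕ 4 ⊕ 1 = 9.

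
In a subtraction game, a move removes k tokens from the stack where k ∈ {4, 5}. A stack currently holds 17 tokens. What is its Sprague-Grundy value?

2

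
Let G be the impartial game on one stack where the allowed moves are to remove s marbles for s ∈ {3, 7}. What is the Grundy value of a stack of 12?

0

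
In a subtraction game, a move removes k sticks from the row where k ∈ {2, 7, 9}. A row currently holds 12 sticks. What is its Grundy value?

Build the Grundy sequence with g(k) = mex{g(k−s) : s ∈ {2, 7, 9}, s ≤ k}:
g(0) = mex{} = 0
g(1) = mex{} = 0
g(2) = mex{0} = 1
g(3) = mex{0} = 1
g(4) = mex{1} = 0
g(5) = mex{1} = 0
g(6) = mex{0} = 1
g(7) = mex{0} = 1
g(8) = mex{0,1} = 2
g(9) = mex{0,1} = 2
g(10) = mex{0,1,2} = 3
g(11) = mex{0,1,2} = 3
g(12) = mex{0,1,3} = 2
So g(12) = 2.

2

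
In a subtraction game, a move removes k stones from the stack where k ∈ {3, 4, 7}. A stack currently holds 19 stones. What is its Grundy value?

3

Build the Grundy sequence with g(k) = mex{g(k−s) : s ∈ {3, 4, 7}, s ≤ k}:
k:     0  1  2  3  4  5  6  7  8  9 10 11 12 13 14 15 16 17 18 19
g(k):  0  0  0  1  1  1  2  2  2  3  0  0  0  1  1  1  2  2  2  3
So g(19) = 3.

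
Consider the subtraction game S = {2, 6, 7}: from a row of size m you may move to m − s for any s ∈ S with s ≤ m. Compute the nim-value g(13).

Build the Grundy sequence with g(k) = mex{g(k−s) : s ∈ {2, 6, 7}, s ≤ k}:
g(0) = mex{} = 0
g(1) = mex{} = 0
g(2) = mex{0} = 1
g(3) = mex{0} = 1
g(4) = mex{1} = 0
g(5) = mex{1} = 0
g(6) = mex{0} = 1
g(7) = mex{0} = 1
g(8) = mex{0,1} = 2
g(9) = mex{1} = 0
g(10) = mex{0,1,2} = 3
g(11) = mex{0} = 1
g(12) = mex{0,1,3} = 2
g(13) = mex{1} = 0
So g(13) = 0.

0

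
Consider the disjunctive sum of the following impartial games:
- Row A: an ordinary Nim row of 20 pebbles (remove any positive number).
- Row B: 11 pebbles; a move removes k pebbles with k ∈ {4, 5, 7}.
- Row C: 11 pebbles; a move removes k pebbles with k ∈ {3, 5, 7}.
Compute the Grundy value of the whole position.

20

Row A is a plain Nim row of size 20, so its Grundy value is 20.
Grundy values for row B (subtraction set {4, 5, 7}):
g(0) = mex{} = 0
g(1) = mex{} = 0
g(2) = mex{} = 0
g(3) = mex{} = 0
g(4) = mex{0} = 1
g(5) = mex{0} = 1
g(6) = mex{0} = 1
g(7) = mex{0} = 1
g(8) = mex{0,1} = 2
g(9) = mex{0,1} = 2
g(10) = mex{0,1} = 2
g(11) = mex{1} = 0
So g(11) = 0.
Grundy values for row C (subtraction set {3, 5, 7}):
k:     0  1  2  3  4  5  6  7  8  9 10 11
g(k):  0  0  0  1  1  1  2  2  2  3  0  0
So g(11) = 0.
The value of a disjunctive sum is the nim-sum of the parts.
Combined value = 20 XOR 0 XOR 0 = 20.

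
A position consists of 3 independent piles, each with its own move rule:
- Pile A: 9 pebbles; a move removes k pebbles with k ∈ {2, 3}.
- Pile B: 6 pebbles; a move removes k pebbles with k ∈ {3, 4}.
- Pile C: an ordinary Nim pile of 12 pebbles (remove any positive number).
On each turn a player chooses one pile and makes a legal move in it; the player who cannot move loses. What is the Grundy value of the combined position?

For pile A, compute g(0), g(1), … with moves {2, 3}:
k:     0  1  2  3  4  5  6  7  8  9
g(k):  0  0  1  1  2  0  0  1  1  2
So g(9) = 2.
Grundy values for pile B (subtraction set {3, 4}):
k:     0  1  2  3  4  5  6
g(k):  0  0  0  1  1  1  2
So g(6) = 2.
Pile C is a plain Nim pile of size 12, so its Grundy value is 12.
By the Sprague-Grundy theorem, the Grundy value of a sum of independent games is the XOR of the component values.
Combined value = 2 XOR 2 XOR 12 = 12.

12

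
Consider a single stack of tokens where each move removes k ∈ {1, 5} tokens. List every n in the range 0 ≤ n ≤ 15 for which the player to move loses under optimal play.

Build the Grundy sequence with g(k) = mex{g(k−s) : s ∈ {1, 5}, s ≤ k}:
k:     0  1  2  3  4  5  6  7  8  9 10 11 12 13 14 15
g(k):  0  1  0  1  0  1  0  1  0  1  0  1  0  1  0  1
The P-positions (g = 0) in 0..15 are 0, 2, 4, 6, 8, 10, 12, 14.

0, 2, 4, 6, 8, 10, 12, 14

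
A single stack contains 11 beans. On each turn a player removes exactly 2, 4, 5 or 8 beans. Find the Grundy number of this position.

2

Compute g(0), g(1), … for moves {2, 4, 5, 8}:
k:     0  1  2  3  4  5  6  7  8  9 10 11
g(k):  0  0  1  1  2  2  3  0  4  1  0  2
So g(11) = 2.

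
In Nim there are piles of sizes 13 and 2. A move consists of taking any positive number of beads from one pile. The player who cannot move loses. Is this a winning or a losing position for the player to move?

Winning position

Compute the nim-sum pairwise:
13 ⊕ 2 = 15
The nim-sum is 15 ≠ 0, so this is an N-position: the player to move can win.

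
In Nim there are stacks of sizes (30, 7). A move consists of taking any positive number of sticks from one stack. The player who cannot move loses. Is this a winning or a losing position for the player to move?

Winning position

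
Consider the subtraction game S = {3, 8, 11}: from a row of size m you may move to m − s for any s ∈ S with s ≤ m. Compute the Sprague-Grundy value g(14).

2

Grundy values for subtraction set {3, 8, 11}:
g(0) = mex{} = 0
g(1) = mex{} = 0
g(2) = mex{} = 0
g(3) = mex{0} = 1
g(4) = mex{0} = 1
g(5) = mex{0} = 1
g(6) = mex{1} = 0
g(7) = mex{1} = 0
g(8) = mex{0,1} = 2
g(9) = mex{0} = 1
g(10) = mex{0} = 1
g(11) = mex{0,1,2} = 3
g(12) = mex{0,1} = 2
g(13) = mex{0,1} = 2
g(14) = mex{0,1,3} = 2
So g(14) = 2.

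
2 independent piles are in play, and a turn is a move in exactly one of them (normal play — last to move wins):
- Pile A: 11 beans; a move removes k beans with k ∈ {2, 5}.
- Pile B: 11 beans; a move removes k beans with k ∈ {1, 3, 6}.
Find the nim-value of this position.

Grundy values for pile A (subtraction set {2, 5}):
k:     0  1  2  3  4  5  6  7  8  9 10 11
g(k):  0  0  1  1  0  2  1  0  0  1  1  0
So g(11) = 0.
Build the Grundy sequence for pile B with g(k) = mex{g(k−s) : s ∈ {1, 3, 6}, s ≤ k}:
k:     0  1  2  3  4  5  6  7  8  9 10 11
g(k):  0  1  0  1  0  1  2  3  2  0  1  0
So g(11) = 0.
By the Sprague-Grundy theorem, the Grundy value of a sum of independent games is the XOR of the component values.
Combined value = 0 XOR 0 = 0.

0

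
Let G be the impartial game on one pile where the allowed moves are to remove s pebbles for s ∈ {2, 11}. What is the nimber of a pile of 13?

0

Compute g(0), g(1), … for moves {2, 11}:
g(0) = mex{} = 0
g(1) = mex{} = 0
g(2) = mex{0} = 1
g(3) = mex{0} = 1
g(4) = mex{1} = 0
g(5) = mex{1} = 0
g(6) = mex{0} = 1
g(7) = mex{0} = 1
g(8) = mex{1} = 0
g(9) = mex{1} = 0
g(10) = mex{0} = 1
g(11) = mex{0} = 1
g(12) = mex{0,1} = 2
g(13) = mex{1} = 0
So g(13) = 0.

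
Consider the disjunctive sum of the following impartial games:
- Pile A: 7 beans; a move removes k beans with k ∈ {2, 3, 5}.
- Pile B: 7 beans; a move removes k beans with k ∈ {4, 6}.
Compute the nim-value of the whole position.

1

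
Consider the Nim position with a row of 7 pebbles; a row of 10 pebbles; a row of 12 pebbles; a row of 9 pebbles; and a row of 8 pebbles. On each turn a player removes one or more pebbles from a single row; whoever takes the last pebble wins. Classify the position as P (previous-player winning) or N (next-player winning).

P-position

Compute the nim-sum pairwise:
7 XOR 10 = 13
13 XOR 12 = 1
1 XOR 9 = 8
8 XOR 8 = 0
The nim-sum is 0, so this is a P-position: the player to move is in a losing position under optimal play.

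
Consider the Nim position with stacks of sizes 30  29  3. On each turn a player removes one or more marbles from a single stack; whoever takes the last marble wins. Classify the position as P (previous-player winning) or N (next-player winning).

P-position

Bitwise XOR of the heap sizes:
  11110  (30)
  11101  (29)
  00011  (3)
  -----
  00000  (0)
The nim-sum is 0, so this is a P-position: the player to move is in a losing position under optimal play.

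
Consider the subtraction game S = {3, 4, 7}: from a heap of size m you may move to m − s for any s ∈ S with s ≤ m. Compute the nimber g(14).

1

Grundy values for subtraction set {3, 4, 7}:
k:     0  1  2  3  4  5  6  7  8  9 10 11 12 13 14
g(k):  0  0  0  1  1  1  2  2  2  3  0  0  0  1  1
So g(14) = 1.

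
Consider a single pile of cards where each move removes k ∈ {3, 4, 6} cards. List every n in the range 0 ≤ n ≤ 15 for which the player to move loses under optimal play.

0, 1, 2, 9, 10, 11

Compute g(0), g(1), … for moves {3, 4, 6}:
k:     0  1  2  3  4  5  6  7  8  9 10 11 12 13 14 15
g(k):  0  0  0  1  1  1  2  2  2  0  0  0  1  1  1  2
The P-positions (g = 0) in 0..15 are 0, 1, 2, 9, 10, 11.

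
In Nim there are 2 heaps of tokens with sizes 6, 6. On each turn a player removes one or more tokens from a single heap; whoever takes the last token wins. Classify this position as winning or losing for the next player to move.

Losing position

Bitwise XOR of the heap sizes:
  110  (6)
  110  (6)
  ---
  000  (0)
The nim-sum is 0, so this is a P-position: the player to move is in a losing position under optimal play.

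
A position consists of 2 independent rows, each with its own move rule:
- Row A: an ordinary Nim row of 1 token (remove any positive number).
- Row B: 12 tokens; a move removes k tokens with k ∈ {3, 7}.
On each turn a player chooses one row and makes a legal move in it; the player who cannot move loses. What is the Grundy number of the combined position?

1

Row A is a plain Nim row of size 1, so its Grundy value is 1.
Build the Grundy sequence for row B with g(k) = mex{g(k−s) : s ∈ {3, 7}, s ≤ k}:
k:     0  1  2  3  4  5  6  7  8  9 10 11 12
g(k):  0  0  0  1  1  1  0  2  2  1  0  0  0
So g(12) = 0.
By the Sprague-Grundy theorem, the Grundy value of a sum of independent games is the XOR of the component values.
Combined value = 1 XOR 0 = 1.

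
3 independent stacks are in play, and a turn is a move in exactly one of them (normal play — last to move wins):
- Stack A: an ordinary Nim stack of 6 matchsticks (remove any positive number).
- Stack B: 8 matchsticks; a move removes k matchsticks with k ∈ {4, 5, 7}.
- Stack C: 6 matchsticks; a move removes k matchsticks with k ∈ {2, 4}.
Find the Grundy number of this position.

4

Stack A is a plain Nim stack of size 6, so its Grundy value is 6.
For stack B, compute g(0), g(1), … with moves {4, 5, 7}:
k:     0  1  2  3  4  5  6  7  8
g(k):  0  0  0  0  1  1  1  1  2
So g(8) = 2.
Grundy values for stack C (subtraction set {2, 4}):
g(0) = mex{} = 0
g(1) = mex{} = 0
g(2) = mex{0} = 1
g(3) = mex{0} = 1
g(4) = mex{0,1} = 2
g(5) = mex{0,1} = 2
g(6) = mex{1,2} = 0
So g(6) = 0.
The value of a disjunctive sum is the nim-sum of the parts.
Combined value = 6 XOR 2 XOR 0 = 4.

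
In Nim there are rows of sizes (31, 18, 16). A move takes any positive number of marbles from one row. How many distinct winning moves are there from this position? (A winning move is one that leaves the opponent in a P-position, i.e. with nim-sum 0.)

3

Nim-sum: 31 XOR 18 XOR 16 = 29.
The overall nim-sum is X = 29. A row of size p has a winning move iff p XOR X < p (reduce it to p XOR X).
  31: 31 XOR 29 = 2 < 31 — winning move (to 2).
  18: 18 XOR 29 = 15 < 18 — winning move (to 15).
  16: 16 XOR 29 = 13 < 16 — winning move (to 13).
That gives 3 winning moves.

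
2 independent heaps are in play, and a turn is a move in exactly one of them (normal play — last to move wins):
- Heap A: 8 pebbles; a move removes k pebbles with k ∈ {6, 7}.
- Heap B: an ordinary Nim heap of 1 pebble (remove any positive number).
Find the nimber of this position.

0

For heap A, compute g(0), g(1), … with moves {6, 7}:
k:     0  1  2  3  4  5  6  7  8
g(k):  0  0  0  0  0  0  1  1  1
So g(8) = 1.
Heap B is a plain Nim heap of size 1, so its Grundy value is 1.
By the Sprague-Grundy theorem, the Grundy value of a sum of independent games is the XOR of the component values.
Combined value = 1 ⊕ 1 = 0.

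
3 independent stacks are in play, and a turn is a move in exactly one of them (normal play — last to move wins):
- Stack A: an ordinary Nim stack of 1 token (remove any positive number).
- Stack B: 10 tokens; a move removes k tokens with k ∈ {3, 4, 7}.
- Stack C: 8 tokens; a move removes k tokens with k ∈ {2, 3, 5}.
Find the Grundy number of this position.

1

Stack A is a plain Nim stack of size 1, so its Grundy value is 1.
For stack B, compute g(0), g(1), … with moves {3, 4, 7}:
g(0) = mex{} = 0
g(1) = mex{} = 0
g(2) = mex{} = 0
g(3) = mex{0} = 1
g(4) = mex{0} = 1
g(5) = mex{0} = 1
g(6) = mex{0,1} = 2
g(7) = mex{0,1} = 2
g(8) = mex{0,1} = 2
g(9) = mex{0,1,2} = 3
g(10) = mex{1,2} = 0
So g(10) = 0.
Grundy values for stack C (subtraction set {2, 3, 5}):
g(0) = mex{} = 0
g(1) = mex{} = 0
g(2) = mex{0} = 1
g(3) = mex{0} = 1
g(4) = mex{0,1} = 2
g(5) = mex{0,1} = 2
g(6) = mex{0,1,2} = 3
g(7) = mex{1,2} = 0
g(8) = mex{1,2,3} = 0
So g(8) = 0.
By the Sprague-Grundy theorem, the Grundy value of a sum of independent games is the XOR of the component values.
Combined value = 1 XOR 0 XOR 0 = 1.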